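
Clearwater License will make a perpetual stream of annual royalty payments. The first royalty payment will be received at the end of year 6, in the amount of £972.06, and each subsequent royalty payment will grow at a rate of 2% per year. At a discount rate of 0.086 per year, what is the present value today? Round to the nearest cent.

£9749.90

Value at end of year 5: C₁ / (r − g) = £972.06 / (0.086 − 0.02) = £14,728.1818
Discount to today: PV = £14,728.1818 / (1 + 0.086)^5 = £14,728.1818 / 1.510599 = £9,749.90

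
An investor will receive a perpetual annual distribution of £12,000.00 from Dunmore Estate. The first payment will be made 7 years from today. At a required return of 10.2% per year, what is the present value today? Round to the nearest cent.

£65688.83

Value at end of year 6: C / r = £12,000.00 / 0.102 = £117,647.0588
Discount to today: PV = £117,647.0588 / (1 + 0.102)^6 = £117,647.0588 / 1.790975 = £65,688.83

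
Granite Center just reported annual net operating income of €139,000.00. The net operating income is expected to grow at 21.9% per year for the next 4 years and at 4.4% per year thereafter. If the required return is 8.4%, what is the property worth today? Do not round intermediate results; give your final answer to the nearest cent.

D_1 = 169441.00000
D_2 = 206548.57900
D_3 = 251782.71780
D_4 = 306923.13300
Terminal value at year 4: TV = D_4×(1+g_2)/(r−g_2) = 320427.75085/0.04 = 8010693.77128
P_0 = D_1/(1+r)^1 + D_2/(1+r)^2 + D_3/(1+r)^3 + D_4/(1+r)^4 + TV/(1+r)^4
    = 156310.88561 + 175777.64719 + 197668.77484 + 222286.19606 + 5801669.71723 = 6553713.22094

€6553713.22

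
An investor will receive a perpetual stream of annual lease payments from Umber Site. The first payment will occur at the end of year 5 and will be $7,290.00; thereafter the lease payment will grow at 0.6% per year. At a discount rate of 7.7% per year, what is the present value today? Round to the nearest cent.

$76314.38

Value at end of year 4: C₁ / (r − g) = $7,290.00 / (0.077 − 0.006) = $102,676.0563
Discount to today: PV = $102,676.0563 / (1 + 0.077)^4 = $102,676.0563 / 1.345435 = $76,314.38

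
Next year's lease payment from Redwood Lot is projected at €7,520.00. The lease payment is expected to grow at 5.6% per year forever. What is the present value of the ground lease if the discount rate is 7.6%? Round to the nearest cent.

€376000.00

Growing perpetuity: P = D₁ / (r − g) = €7,520.0000 / (0.076 − 0.056) = €376,000.00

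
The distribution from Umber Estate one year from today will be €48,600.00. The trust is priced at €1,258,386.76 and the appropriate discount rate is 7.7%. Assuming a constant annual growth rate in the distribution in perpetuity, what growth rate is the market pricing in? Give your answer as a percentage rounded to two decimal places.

3.84%

P = D₁/(r−g) ⇒ g = r − D₁/P = 0.077 − €48,600.00/€1,258,386.76 = 0.038379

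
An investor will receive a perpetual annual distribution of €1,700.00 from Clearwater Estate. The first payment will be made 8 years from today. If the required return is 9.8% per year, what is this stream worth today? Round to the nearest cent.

Value at end of year 7: C / r = €1,700.00 / 0.098 = €17,346.9388
Discount to today: PV = €17,346.9388 / (1 + 0.098)^7 = €17,346.9388 / 1.924050 = €9,015.85

€9015.85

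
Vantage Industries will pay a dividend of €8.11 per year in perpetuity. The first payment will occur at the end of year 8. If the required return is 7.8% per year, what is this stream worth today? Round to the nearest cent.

€61.46

Value at end of year 7: C / r = €8.11 / 0.078 = €103.9744
Discount to today: PV = €103.9744 / (1 + 0.078)^7 = €103.9744 / 1.691731 = €61.46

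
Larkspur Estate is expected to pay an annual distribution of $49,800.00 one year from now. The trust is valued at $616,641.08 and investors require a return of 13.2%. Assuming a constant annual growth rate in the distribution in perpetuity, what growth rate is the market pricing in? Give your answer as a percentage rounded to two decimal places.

5.12%

P = D₁/(r−g) ⇒ g = r − D₁/P = 0.132 − $49,800.00/$616,641.08 = 0.051240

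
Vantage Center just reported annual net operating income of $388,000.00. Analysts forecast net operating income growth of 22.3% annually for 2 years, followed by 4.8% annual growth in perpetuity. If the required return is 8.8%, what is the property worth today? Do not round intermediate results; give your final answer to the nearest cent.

$13771227.30

D_1 = 474524.00000
D_2 = 580342.85200
Terminal value at year 2: TV = D_2×(1+g_2)/(r−g_2) = 608199.30890/0.04 = 15204982.72240
P_0 = D_1/(1+r)^1 + D_2/(1+r)^2 + TV/(1+r)^2
    = 436143.38235 + 490260.43807 + 12844823.47737 = 13771227.29779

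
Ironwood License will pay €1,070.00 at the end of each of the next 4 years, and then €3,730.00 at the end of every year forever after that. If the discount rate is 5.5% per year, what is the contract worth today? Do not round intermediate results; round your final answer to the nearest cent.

PV of 4-year annuity: €1,070.00 × [1 − (1+0.055)^−4] / 0.055 = 3750.51063
Perpetuity value at year 4: €3,730.00 / 0.055 = 67818.18182
PV of perpetuity: 67818.18182 / (1+0.055)^4 = 54743.97186
Total PV = 3750.51063 + 54743.97186 = 58494.48249

€58494.48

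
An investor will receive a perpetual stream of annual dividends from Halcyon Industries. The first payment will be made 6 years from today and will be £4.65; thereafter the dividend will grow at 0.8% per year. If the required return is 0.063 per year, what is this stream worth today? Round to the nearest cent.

£62.29

Value at end of year 5: C₁ / (r − g) = £4.65 / (0.063 − 0.008) = £84.5455
Discount to today: PV = £84.5455 / (1 + 0.063)^5 = £84.5455 / 1.357270 = £62.29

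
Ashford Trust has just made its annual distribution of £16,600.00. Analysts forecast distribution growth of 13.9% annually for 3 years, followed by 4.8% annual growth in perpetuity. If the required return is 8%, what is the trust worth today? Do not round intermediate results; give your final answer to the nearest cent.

D_1 = 18907.40000
D_2 = 21535.52860
D_3 = 24528.96708
Terminal value at year 3: TV = D_3×(1+g_2)/(r−g_2) = 25706.35750/0.032 = 803323.67172
P_0 = D_1/(1+r)^1 + D_2/(1+r)^2 + D_3/(1+r)^3 + TV/(1+r)^3
    = 17506.85185 + 18463.24468 + 19471.88490 + 637704.23059 = 693146.21203

£693146.21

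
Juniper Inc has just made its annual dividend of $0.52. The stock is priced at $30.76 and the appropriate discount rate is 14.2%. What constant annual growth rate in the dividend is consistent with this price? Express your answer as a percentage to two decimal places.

P = D₀(1+g)/(r−g) ⇒ P(r−g) = D₀(1+g) ⇒ g(P+D₀) = P·r − D₀
g = (P·r − D₀)/(P + D₀) = ($30.76×0.142 − $0.52) / ($30.76 + $0.52) = 0.123015

12.30%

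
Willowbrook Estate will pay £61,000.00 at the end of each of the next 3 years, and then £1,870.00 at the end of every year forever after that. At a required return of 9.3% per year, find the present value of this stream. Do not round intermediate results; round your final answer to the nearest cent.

£168986.32

PV of 3-year annuity: £61,000.00 × [1 − (1+0.093)^−3] / 0.093 = 153587.11896
Perpetuity value at year 3: £1,870.00 / 0.093 = 20107.52688
PV of perpetuity: 20107.52688 / (1+0.093)^3 = 15399.20045
Total PV = 153587.11896 + 15399.20045 = 168986.31941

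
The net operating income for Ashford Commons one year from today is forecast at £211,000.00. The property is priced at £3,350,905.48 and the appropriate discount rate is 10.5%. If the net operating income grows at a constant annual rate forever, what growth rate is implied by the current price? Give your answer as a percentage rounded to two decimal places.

P = D₁/(r−g) ⇒ g = r − D₁/P = 0.105 − £211,000.00/£3,350,905.48 = 0.042032

4.20%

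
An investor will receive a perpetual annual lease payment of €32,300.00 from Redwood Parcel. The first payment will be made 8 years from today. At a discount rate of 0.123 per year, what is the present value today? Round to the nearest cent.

€116584.04

Value at end of year 7: C / r = €32,300.00 / 0.123 = €262,601.6260
Discount to today: PV = €262,601.6260 / (1 + 0.123)^7 = €262,601.6260 / 2.252466 = €116,584.04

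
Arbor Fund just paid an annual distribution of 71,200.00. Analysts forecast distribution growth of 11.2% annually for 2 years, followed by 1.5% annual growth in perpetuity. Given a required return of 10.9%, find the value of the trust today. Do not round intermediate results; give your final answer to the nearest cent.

915951.94

D_1 = 79174.40000
D_2 = 88041.93280
Terminal value at year 2: TV = D_2×(1+g_2)/(r−g_2) = 89362.56179/0.094 = 950665.55098
P_0 = D_1/(1+r)^1 + D_2/(1+r)^2 + TV/(1+r)^2
    = 71392.60595 + 71585.73293 + 772973.60556 = 915951.94444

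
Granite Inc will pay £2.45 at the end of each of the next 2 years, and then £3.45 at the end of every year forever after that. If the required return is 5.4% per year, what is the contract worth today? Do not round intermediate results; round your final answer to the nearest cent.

£62.04

PV of 2-year annuity: £2.45 × [1 − (1+0.054)^−2] / 0.054 = 4.52987
Perpetuity value at year 2: £3.45 / 0.054 = 63.88889
PV of perpetuity: 63.88889 / (1+0.054)^2 = 57.51010
Total PV = 4.52987 + 57.51010 = 62.03996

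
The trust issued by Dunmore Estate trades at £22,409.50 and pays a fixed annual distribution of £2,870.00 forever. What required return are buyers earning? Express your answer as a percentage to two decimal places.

P = C/r ⇒ r = C/P = £2,870.00/£22,409.50 = 0.128071

12.81%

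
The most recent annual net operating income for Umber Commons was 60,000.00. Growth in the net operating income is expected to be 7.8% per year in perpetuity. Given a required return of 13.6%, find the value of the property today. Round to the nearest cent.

D₁ = D₀ × (1 + g) = 60,000.00 × 1.078 = 64,680.0000
Growing perpetuity: P = D₁ / (r − g) = 64,680.0000 / (0.136 − 0.078) = 1,115,172.41

1115172.41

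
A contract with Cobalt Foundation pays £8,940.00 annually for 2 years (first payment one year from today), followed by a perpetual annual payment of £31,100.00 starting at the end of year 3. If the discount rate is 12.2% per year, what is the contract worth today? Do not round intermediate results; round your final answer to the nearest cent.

£217564.69

PV of 2-year annuity: £8,940.00 × [1 − (1+0.122)^−2] / 0.122 = 15069.44246
Perpetuity value at year 2: £31,100.00 / 0.122 = 254918.03279
PV of perpetuity: 254918.03279 / (1+0.122)^2 = 202495.25197
Total PV = 15069.44246 + 202495.25197 = 217564.69443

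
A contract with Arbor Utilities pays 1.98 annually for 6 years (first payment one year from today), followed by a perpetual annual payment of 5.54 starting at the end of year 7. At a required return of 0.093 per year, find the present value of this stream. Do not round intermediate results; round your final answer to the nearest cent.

43.74

PV of 6-year annuity: 1.98 × [1 − (1+0.093)^−6] / 0.093 = 8.80323
Perpetuity value at year 6: 5.54 / 0.093 = 59.56989
PV of perpetuity: 59.56989 / (1+0.093)^6 = 34.93863
Total PV = 8.80323 + 34.93863 = 43.74186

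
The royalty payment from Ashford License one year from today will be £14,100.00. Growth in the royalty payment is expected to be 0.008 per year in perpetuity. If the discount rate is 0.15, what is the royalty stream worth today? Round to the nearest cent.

Growing perpetuity: P = D₁ / (r − g) = £14,100.0000 / (0.15 − 0.008) = £99,295.77

£99295.77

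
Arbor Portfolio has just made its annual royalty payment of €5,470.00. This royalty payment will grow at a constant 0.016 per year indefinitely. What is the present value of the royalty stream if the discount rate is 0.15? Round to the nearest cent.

€41474.03

D₁ = D₀ × (1 + g) = €5,470.00 × 1.016 = €5,557.5200
Growing perpetuity: P = D₁ / (r − g) = €5,557.5200 / (0.15 − 0.016) = €41,474.03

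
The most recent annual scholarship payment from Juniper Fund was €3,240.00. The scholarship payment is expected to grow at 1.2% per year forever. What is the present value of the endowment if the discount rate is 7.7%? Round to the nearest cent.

€50444.31

D₁ = D₀ × (1 + g) = €3,240.00 × 1.012 = €3,278.8800
Growing perpetuity: P = D₁ / (r − g) = €3,278.8800 / (0.077 − 0.012) = €50,444.31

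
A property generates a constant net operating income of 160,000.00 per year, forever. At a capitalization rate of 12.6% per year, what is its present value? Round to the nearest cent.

1269841.27

Level perpetuity: PV = C / r = 160,000.00 / 0.126 = 1,269,841.27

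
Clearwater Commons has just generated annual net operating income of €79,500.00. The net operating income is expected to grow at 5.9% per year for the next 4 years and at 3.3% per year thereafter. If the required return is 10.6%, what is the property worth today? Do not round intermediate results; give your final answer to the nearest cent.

D_1 = 84190.50000
D_2 = 89157.73950
D_3 = 94418.04613
D_4 = 99988.71085
Terminal value at year 4: TV = D_4×(1+g_2)/(r−g_2) = 103288.33831/0.073 = 1414908.74398
P_0 = D_1/(1+r)^1 + D_2/(1+r)^2 + D_3/(1+r)^3 + D_4/(1+r)^4 + TV/(1+r)^4
    = 76121.60940 + 72886.78513 + 69789.42627 + 66823.69116 + 945600.99955 = 1231222.51152

€1231222.51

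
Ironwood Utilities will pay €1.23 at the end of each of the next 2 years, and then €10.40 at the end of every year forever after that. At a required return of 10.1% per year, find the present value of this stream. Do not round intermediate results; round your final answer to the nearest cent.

€87.08

PV of 2-year annuity: €1.23 × [1 − (1+0.101)^−2] / 0.101 = 2.13185
Perpetuity value at year 2: €10.40 / 0.101 = 102.97030
PV of perpetuity: 102.97030 / (1+0.101)^2 = 84.94490
Total PV = 2.13185 + 84.94490 = 87.07675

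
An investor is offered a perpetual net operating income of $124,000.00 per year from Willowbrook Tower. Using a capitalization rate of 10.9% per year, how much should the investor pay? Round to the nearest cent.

$1137614.68

Level perpetuity: PV = C / r = $124,000.00 / 0.109 = $1,137,614.68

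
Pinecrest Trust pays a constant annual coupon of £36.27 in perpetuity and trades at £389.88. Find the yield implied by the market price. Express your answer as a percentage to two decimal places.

P = C/r ⇒ r = C/P = £36.27/£389.88 = 0.093029

9.30%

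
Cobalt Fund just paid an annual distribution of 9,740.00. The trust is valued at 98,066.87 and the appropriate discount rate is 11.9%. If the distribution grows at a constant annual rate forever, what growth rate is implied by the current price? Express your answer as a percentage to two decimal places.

1.79%

P = D₀(1+g)/(r−g) ⇒ P(r−g) = D₀(1+g) ⇒ g(P+D₀) = P·r − D₀
g = (P·r − D₀)/(P + D₀) = (98,066.87×0.119 − 9,740.00) / (98,066.87 + 9,740.00) = 0.017902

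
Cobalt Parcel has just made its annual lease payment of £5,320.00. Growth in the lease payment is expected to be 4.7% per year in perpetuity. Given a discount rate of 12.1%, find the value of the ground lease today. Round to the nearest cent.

£75270.81

D₁ = D₀ × (1 + g) = £5,320.00 × 1.047 = £5,570.0400
Growing perpetuity: P = D₁ / (r − g) = £5,570.0400 / (0.121 − 0.047) = £75,270.81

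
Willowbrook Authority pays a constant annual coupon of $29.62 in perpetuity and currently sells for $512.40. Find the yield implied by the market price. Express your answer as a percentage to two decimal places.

5.78%

P = C/r ⇒ r = C/P = $29.62/$512.40 = 0.057806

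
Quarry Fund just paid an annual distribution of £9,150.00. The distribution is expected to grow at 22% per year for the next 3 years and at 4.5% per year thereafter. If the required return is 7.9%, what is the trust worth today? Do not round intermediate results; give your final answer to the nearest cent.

D_1 = 11163.00000
D_2 = 13618.86000
D_3 = 16615.00920
Terminal value at year 3: TV = D_3×(1+g_2)/(r−g_2) = 17362.68461/0.034 = 510667.19453
P_0 = D_1/(1+r)^1 + D_2/(1+r)^2 + D_3/(1+r)^3 + TV/(1+r)^3
    = 10345.69045 + 11697.62961 + 13226.23552 + 406512.23888 = 441781.79447

£441781.79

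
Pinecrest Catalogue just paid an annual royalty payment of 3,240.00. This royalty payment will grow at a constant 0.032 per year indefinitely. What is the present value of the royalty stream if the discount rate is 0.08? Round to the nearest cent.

69660.00

D₁ = D₀ × (1 + g) = 3,240.00 × 1.032 = 3,343.6800
Growing perpetuity: P = D₁ / (r − g) = 3,343.6800 / (0.08 − 0.032) = 69,660.00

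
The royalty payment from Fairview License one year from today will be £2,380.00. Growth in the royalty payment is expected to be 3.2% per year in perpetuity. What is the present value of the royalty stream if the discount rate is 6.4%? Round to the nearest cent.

£74375.00

Growing perpetuity: P = D₁ / (r − g) = £2,380.0000 / (0.064 − 0.032) = £74,375.00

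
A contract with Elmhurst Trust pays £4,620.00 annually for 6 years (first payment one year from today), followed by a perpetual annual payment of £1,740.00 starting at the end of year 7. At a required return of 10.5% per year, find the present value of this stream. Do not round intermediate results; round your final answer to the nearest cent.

PV of 6-year annuity: £4,620.00 × [1 − (1+0.105)^−6] / 0.105 = 19829.86877
Perpetuity value at year 6: £1,740.00 / 0.105 = 16571.42857
PV of perpetuity: 16571.42857 / (1+0.105)^6 = 9103.03644
Total PV = 19829.86877 + 9103.03644 = 28932.90521

£28932.91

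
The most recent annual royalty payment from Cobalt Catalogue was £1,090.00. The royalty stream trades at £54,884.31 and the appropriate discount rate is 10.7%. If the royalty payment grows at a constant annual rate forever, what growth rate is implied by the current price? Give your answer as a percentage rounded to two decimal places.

P = D₀(1+g)/(r−g) ⇒ P(r−g) = D₀(1+g) ⇒ g(P+D₀) = P·r − D₀
g = (P·r − D₀)/(P + D₀) = (£54,884.31×0.107 − £1,090.00) / (£54,884.31 + £1,090.00) = 0.085443

8.54%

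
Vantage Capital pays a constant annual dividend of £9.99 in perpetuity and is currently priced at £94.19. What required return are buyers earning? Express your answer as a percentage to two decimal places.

P = C/r ⇒ r = C/P = £9.99/£94.19 = 0.106062

10.61%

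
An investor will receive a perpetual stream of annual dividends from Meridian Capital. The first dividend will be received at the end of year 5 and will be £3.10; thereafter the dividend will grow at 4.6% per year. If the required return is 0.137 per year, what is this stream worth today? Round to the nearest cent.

£20.38

Value at end of year 4: C₁ / (r − g) = £3.10 / (0.137 − 0.046) = £34.0659
Discount to today: PV = £34.0659 / (1 + 0.137)^4 = £34.0659 / 1.671252 = £20.38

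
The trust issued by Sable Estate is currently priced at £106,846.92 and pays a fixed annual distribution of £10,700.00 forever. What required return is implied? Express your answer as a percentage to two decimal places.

P = C/r ⇒ r = C/P = £10,700.00/£106,846.92 = 0.100143

10.01%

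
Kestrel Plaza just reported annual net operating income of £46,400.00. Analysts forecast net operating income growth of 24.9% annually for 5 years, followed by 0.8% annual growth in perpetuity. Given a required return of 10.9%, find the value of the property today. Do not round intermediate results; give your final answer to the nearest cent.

£1175220.34

D_1 = 57953.60000
D_2 = 72384.04640
D_3 = 90407.67395
D_4 = 112919.18477
D_5 = 141036.06178
Terminal value at year 5: TV = D_5×(1+g_2)/(r−g_2) = 142164.35027/0.101 = 1407567.82445
P_0 = D_1/(1+r)^1 + D_2/(1+r)^2 + D_3/(1+r)^3 + D_4/(1+r)^4 + D_5/(1+r)^5 + TV/(1+r)^5
    = 52257.52931 + 58854.51227 + 66284.29740 + 74652.01754 + 84076.07747 + 839095.90186 = 1175220.33585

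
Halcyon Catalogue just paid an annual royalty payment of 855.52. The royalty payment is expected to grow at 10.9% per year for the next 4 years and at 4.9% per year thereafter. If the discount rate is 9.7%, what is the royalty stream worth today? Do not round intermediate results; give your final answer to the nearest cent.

D_1 = 948.77168
D_2 = 1052.18779
D_3 = 1166.87626
D_4 = 1294.06578
Terminal value at year 4: TV = D_4×(1+g_2)/(r−g_2) = 1357.47500/0.048 = 28280.72913
P_0 = D_1/(1+r)^1 + D_2/(1+r)^2 + D_3/(1+r)^3 + D_4/(1+r)^4 + TV/(1+r)^4
    = 864.87847 + 874.33931 + 883.90364 + 893.57260 + 19528.28443 = 23044.97844

23044.98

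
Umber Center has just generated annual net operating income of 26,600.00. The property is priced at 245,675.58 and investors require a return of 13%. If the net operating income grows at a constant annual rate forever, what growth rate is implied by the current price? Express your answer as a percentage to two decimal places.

1.96%

P = D₀(1+g)/(r−g) ⇒ P(r−g) = D₀(1+g) ⇒ g(P+D₀) = P·r − D₀
g = (P·r − D₀)/(P + D₀) = (245,675.58×0.13 − 26,600.00) / (245,675.58 + 26,600.00) = 0.019604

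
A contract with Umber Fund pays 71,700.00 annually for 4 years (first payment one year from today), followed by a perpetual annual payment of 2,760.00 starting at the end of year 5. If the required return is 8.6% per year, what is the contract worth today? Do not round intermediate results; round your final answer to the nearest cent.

PV of 4-year annuity: 71,700.00 × [1 − (1+0.086)^−4] / 0.086 = 234342.09503
Perpetuity value at year 4: 2,760.00 / 0.086 = 32093.02326
PV of perpetuity: 32093.02326 / (1+0.086)^4 = 23072.32336
Total PV = 234342.09503 + 23072.32336 = 257414.41839

257414.42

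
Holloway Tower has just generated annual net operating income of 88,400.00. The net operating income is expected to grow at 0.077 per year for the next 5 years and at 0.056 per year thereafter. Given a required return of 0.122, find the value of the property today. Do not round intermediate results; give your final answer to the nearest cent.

D_1 = 95206.80000
D_2 = 102537.72360
D_3 = 110433.12832
D_4 = 118936.47920
D_5 = 128094.58810
Terminal value at year 5: TV = D_5×(1+g_2)/(r−g_2) = 135267.88503/0.066 = 2049513.40953
P_0 = D_1/(1+r)^1 + D_2/(1+r)^2 + D_3/(1+r)^3 + D_4/(1+r)^4 + D_5/(1+r)^5 + TV/(1+r)^5
    = 84854.54545 + 81451.28828 + 78184.52538 + 75048.78239 + 72038.80448 + 1152620.87176 = 1544198.81775

1544198.82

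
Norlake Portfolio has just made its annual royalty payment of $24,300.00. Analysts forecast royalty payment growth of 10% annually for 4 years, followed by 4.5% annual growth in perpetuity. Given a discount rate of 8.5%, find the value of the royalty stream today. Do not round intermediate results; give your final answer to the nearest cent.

$771284.68

D_1 = 26730.00000
D_2 = 29403.00000
D_3 = 32343.30000
D_4 = 35577.63000
Terminal value at year 4: TV = D_4×(1+g_2)/(r−g_2) = 37178.62335/0.04 = 929465.58375
P_0 = D_1/(1+r)^1 + D_2/(1+r)^2 + D_3/(1+r)^3 + D_4/(1+r)^4 + TV/(1+r)^4
    = 24635.94470 + 24976.53380 + 25321.83150 + 25671.90290 + 670678.46335 = 771284.67625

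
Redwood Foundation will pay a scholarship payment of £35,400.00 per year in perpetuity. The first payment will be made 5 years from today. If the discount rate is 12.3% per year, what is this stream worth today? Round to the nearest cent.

Value at end of year 4: C / r = £35,400.00 / 0.123 = £287,804.8780
Discount to today: PV = £287,804.8780 / (1 + 0.123)^4 = £287,804.8780 / 1.590446 = £180,958.56

£180958.56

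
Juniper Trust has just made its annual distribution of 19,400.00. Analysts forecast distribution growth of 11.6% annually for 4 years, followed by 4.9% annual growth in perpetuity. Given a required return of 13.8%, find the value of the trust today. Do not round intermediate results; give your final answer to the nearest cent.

285404.11

D_1 = 21650.40000
D_2 = 24161.84640
D_3 = 26964.62058
D_4 = 30092.51657
Terminal value at year 4: TV = D_4×(1+g_2)/(r−g_2) = 31567.04988/0.089 = 354685.95373
P_0 = D_1/(1+r)^1 + D_2/(1+r)^2 + D_3/(1+r)^3 + D_4/(1+r)^4 + TV/(1+r)^4
    = 19024.95606 + 18657.16254 + 18296.47925 + 17942.76876 + 211482.74638 = 285404.11299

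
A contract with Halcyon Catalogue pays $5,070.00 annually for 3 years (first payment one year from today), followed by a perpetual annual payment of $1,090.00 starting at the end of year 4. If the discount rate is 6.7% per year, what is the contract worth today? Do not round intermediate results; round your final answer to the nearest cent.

PV of 3-year annuity: $5,070.00 × [1 − (1+0.067)^−3] / 0.067 = 13378.54833
Perpetuity value at year 3: $1,090.00 / 0.067 = 16268.65672
PV of perpetuity: 16268.65672 / (1+0.067)^3 = 13392.40076
Total PV = 13378.54833 + 13392.40076 = 26770.94910

$26770.95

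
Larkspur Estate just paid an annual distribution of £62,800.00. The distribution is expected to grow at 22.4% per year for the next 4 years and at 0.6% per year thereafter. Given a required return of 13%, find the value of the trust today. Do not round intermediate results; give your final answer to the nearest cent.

D_1 = 76867.20000
D_2 = 94085.45280
D_3 = 115160.59423
D_4 = 140956.56733
Terminal value at year 4: TV = D_4×(1+g_2)/(r−g_2) = 141802.30674/0.124 = 1143566.98982
P_0 = D_1/(1+r)^1 + D_2/(1+r)^2 + D_3/(1+r)^3 + D_4/(1+r)^4 + TV/(1+r)^4
    = 68024.07080 + 73682.71031 + 79812.06852 + 86451.30254 + 701371.05121 = 1009341.20338

£1009341.20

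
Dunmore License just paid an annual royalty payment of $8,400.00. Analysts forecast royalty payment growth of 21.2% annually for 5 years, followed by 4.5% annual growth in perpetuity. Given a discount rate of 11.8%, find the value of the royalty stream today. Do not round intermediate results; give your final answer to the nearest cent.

$233902.22

D_1 = 10180.80000
D_2 = 12339.12960
D_3 = 14955.02508
D_4 = 18125.49039
D_5 = 21968.09435
Terminal value at year 5: TV = D_5×(1+g_2)/(r−g_2) = 22956.65860/0.073 = 314474.77534
P_0 = D_1/(1+r)^1 + D_2/(1+r)^2 + D_3/(1+r)^3 + D_4/(1+r)^4 + D_5/(1+r)^5 + TV/(1+r)^5
    = 9106.26118 + 9871.90389 + 10701.92086 + 11601.72458 + 12577.18264 + 180043.23089 = 233902.22403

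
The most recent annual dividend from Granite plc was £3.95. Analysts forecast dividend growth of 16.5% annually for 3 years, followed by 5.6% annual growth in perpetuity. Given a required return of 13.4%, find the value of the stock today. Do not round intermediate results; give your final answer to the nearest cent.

D_1 = 4.60175
D_2 = 5.36104
D_3 = 6.24561
Terminal value at year 3: TV = D_3×(1+g_2)/(r−g_2) = 6.59536/0.078 = 84.55595
P_0 = D_1/(1+r)^1 + D_2/(1+r)^2 + D_3/(1+r)^3 + TV/(1+r)^3
    = 4.05798 + 4.16891 + 4.28288 + 57.98358 = 70.49335

£70.49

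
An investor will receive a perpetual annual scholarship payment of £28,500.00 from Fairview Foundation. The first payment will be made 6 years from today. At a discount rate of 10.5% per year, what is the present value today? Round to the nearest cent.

Value at end of year 5: C / r = £28,500.00 / 0.105 = £271,428.5714
Discount to today: PV = £271,428.5714 / (1 + 0.105)^5 = £271,428.5714 / 1.647447 = £164,757.11

£164757.11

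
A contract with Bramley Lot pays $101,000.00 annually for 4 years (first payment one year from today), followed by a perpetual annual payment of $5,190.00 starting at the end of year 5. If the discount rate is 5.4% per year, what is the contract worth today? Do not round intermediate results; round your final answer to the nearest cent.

$432715.51

PV of 4-year annuity: $101,000.00 × [1 − (1+0.054)^−4] / 0.054 = 354838.16219
Perpetuity value at year 4: $5,190.00 / 0.054 = 96111.11111
PV of perpetuity: 96111.11111 / (1+0.054)^4 = 77877.34812
Total PV = 354838.16219 + 77877.34812 = 432715.51031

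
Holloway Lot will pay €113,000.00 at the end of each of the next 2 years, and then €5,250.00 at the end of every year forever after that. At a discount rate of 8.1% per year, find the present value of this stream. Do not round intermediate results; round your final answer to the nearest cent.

€256698.46

PV of 2-year annuity: €113,000.00 × [1 − (1+0.081)^−2] / 0.081 = 201232.96944
Perpetuity value at year 2: €5,250.00 / 0.081 = 64814.81481
PV of perpetuity: 64814.81481 / (1+0.081)^2 = 55465.49544
Total PV = 201232.96944 + 55465.49544 = 256698.46488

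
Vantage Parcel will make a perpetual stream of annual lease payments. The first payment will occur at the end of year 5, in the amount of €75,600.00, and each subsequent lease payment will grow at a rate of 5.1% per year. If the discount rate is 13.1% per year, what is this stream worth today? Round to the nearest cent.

Value at end of year 4: C₁ / (r − g) = €75,600.00 / (0.131 − 0.051) = €945,000.0000
Discount to today: PV = €945,000.0000 / (1 + 0.131)^4 = €945,000.0000 / 1.636253 = €577,539.10

€577539.10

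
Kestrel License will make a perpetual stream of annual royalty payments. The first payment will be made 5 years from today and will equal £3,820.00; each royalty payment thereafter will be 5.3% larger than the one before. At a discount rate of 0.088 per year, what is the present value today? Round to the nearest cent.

Value at end of year 4: C₁ / (r − g) = £3,820.00 / (0.088 − 0.053) = £109,142.8571
Discount to today: PV = £109,142.8571 / (1 + 0.088)^4 = £109,142.8571 / 1.401250 = £77,889.65

£77889.65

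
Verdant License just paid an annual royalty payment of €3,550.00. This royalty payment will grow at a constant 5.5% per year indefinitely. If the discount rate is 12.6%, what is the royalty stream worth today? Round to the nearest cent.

€52750.00

D₁ = D₀ × (1 + g) = €3,550.00 × 1.055 = €3,745.2500
Growing perpetuity: P = D₁ / (r − g) = €3,745.2500 / (0.126 − 0.055) = €52,750.00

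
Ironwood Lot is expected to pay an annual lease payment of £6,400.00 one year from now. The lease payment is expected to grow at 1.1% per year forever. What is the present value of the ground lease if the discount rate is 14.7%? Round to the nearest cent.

Growing perpetuity: P = D₁ / (r − g) = £6,400.0000 / (0.147 − 0.011) = £47,058.82

£47058.82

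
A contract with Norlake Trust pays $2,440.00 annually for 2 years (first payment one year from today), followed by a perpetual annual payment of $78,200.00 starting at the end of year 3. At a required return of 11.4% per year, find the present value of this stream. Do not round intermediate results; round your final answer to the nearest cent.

$556909.99

PV of 2-year annuity: $2,440.00 × [1 − (1+0.114)^−2] / 0.114 = 4156.46787
Perpetuity value at year 2: $78,200.00 / 0.114 = 685964.91228
PV of perpetuity: 685964.91228 / (1+0.114)^2 = 552753.52401
Total PV = 4156.46787 + 552753.52401 = 556909.99188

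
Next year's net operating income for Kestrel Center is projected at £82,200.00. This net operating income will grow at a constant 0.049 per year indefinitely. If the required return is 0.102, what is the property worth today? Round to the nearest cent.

Growing perpetuity: P = D₁ / (r − g) = £82,200.0000 / (0.102 − 0.049) = £1,550,943.40

£1550943.40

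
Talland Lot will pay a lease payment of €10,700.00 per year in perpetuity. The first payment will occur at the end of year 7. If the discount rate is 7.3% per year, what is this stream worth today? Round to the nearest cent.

Value at end of year 6: C / r = €10,700.00 / 0.073 = €146,575.3425
Discount to today: PV = €146,575.3425 / (1 + 0.073)^6 = €146,575.3425 / 1.526154 = €96,042.31

€96042.31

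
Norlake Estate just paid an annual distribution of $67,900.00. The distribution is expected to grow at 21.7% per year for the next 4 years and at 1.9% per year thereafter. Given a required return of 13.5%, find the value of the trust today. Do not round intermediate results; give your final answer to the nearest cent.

D_1 = 82634.30000
D_2 = 100565.94310
D_3 = 122388.75275
D_4 = 148947.11210
Terminal value at year 4: TV = D_4×(1+g_2)/(r−g_2) = 151777.10723/0.116 = 1308423.33819
P_0 = D_1/(1+r)^1 + D_2/(1+r)^2 + D_3/(1+r)^3 + D_4/(1+r)^4 + TV/(1+r)^4
    = 72805.55066 + 78065.51115 + 83705.48640 + 89752.93124 + 788433.07698 = 1112762.55643

$1112762.56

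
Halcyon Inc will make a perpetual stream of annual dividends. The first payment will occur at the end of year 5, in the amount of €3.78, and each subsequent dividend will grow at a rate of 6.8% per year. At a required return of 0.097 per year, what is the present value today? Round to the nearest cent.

€90.01

Value at end of year 4: C₁ / (r − g) = €3.78 / (0.097 − 0.068) = €130.3448
Discount to today: PV = €130.3448 / (1 + 0.097)^4 = €130.3448 / 1.448193 = €90.01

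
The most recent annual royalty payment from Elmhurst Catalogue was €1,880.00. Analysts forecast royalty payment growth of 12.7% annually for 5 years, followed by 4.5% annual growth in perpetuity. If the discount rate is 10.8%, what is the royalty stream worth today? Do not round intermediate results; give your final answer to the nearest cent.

D_1 = 2118.76000
D_2 = 2387.84252
D_3 = 2691.09852
D_4 = 3032.86803
D_5 = 3418.04227
Terminal value at year 5: TV = D_5×(1+g_2)/(r−g_2) = 3571.85417/0.063 = 56696.09801
P_0 = D_1/(1+r)^1 + D_2/(1+r)^2 + D_3/(1+r)^3 + D_4/(1+r)^4 + D_5/(1+r)^5 + TV/(1+r)^5
    = 1912.23827 + 1945.02936 + 1978.38275 + 2012.30808 + 2046.81517 + 33951.14055 = 43845.91418

€43845.91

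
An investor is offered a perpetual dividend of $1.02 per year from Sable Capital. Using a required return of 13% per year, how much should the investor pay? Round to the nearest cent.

$7.85

Level perpetuity: PV = C / r = $1.02 / 0.13 = $7.85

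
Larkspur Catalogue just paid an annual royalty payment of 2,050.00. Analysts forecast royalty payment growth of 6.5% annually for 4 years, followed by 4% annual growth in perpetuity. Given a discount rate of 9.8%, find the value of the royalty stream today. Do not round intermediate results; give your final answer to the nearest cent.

40136.93

D_1 = 2183.25000
D_2 = 2325.16125
D_3 = 2476.29673
D_4 = 2637.25602
Terminal value at year 4: TV = D_4×(1+g_2)/(r−g_2) = 2742.74626/0.058 = 47288.72861
P_0 = D_1/(1+r)^1 + D_2/(1+r)^2 + D_3/(1+r)^3 + D_4/(1+r)^4 + TV/(1+r)^4
    = 1988.38798 + 1928.62768 + 1870.66346 + 1814.44134 + 32534.81019 = 40136.93066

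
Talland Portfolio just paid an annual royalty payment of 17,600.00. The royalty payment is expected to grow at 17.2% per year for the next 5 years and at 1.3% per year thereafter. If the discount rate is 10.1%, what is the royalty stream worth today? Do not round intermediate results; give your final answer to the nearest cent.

383472.42

D_1 = 20627.20000
D_2 = 24175.07840
D_3 = 28333.19188
D_4 = 33206.50089
D_5 = 38918.01904
Terminal value at year 5: TV = D_5×(1+g_2)/(r−g_2) = 39423.95329/0.088 = 447999.46920
P_0 = D_1/(1+r)^1 + D_2/(1+r)^2 + D_3/(1+r)^3 + D_4/(1+r)^4 + D_5/(1+r)^5 + TV/(1+r)^5
    = 18734.96821 + 19943.12692 + 21229.19596 + 22598.19952 + 24055.48577 + 276911.44416 = 383472.42054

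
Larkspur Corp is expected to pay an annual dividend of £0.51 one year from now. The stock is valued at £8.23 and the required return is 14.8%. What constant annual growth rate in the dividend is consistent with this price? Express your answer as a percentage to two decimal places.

P = D₁/(r−g) ⇒ g = r − D₁/P = 0.148 − £0.51/£8.23 = 0.086032

8.60%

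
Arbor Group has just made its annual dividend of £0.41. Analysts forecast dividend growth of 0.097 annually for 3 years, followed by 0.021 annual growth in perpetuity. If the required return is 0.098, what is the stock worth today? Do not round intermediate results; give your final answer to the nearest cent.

D_1 = 0.44977
D_2 = 0.49340
D_3 = 0.54126
Terminal value at year 3: TV = D_3×(1+g_2)/(r−g_2) = 0.55262/0.077 = 7.17693
P_0 = D_1/(1+r)^1 + D_2/(1+r)^2 + D_3/(1+r)^3 + TV/(1+r)^3
    = 0.40963 + 0.40925 + 0.40888 + 5.42165 = 6.64941

£6.65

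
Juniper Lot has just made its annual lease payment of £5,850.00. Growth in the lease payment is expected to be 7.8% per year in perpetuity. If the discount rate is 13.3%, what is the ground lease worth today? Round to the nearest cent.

£114660.00

D₁ = D₀ × (1 + g) = £5,850.00 × 1.078 = £6,306.3000
Growing perpetuity: P = D₁ / (r − g) = £6,306.3000 / (0.133 − 0.078) = £114,660.00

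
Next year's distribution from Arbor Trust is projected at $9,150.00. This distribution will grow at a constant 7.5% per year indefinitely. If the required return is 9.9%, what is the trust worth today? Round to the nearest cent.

Growing perpetuity: P = D₁ / (r − g) = $9,150.0000 / (0.099 − 0.075) = $381,250.00

$381250.00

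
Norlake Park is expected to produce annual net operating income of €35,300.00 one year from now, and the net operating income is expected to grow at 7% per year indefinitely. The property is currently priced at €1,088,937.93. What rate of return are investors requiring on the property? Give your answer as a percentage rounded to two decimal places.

10.24%

P = D₁/(r − g) ⇒ r = D₁/P + g = €35,300.0000/€1,088,937.93 + 0.07 = 0.032417 + 0.07 = 0.102417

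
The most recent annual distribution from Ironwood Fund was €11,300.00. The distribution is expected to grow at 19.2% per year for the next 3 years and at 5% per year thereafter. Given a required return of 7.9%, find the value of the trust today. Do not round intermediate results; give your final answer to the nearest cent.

D_1 = 13469.60000
D_2 = 16055.76320
D_3 = 19138.46973
Terminal value at year 3: TV = D_3×(1+g_2)/(r−g_2) = 20095.39322/0.029 = 692944.59383
P_0 = D_1/(1+r)^1 + D_2/(1+r)^2 + D_3/(1+r)^3 + TV/(1+r)^3
    = 12483.41057 + 13790.75569 + 15235.01463 + 551612.59872 = 593121.77961

€593121.78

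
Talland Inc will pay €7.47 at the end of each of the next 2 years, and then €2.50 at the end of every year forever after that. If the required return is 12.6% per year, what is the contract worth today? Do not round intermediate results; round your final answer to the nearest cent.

PV of 2-year annuity: €7.47 × [1 − (1+0.126)^−2] / 0.126 = 12.52585
Perpetuity value at year 2: €2.50 / 0.126 = 19.84127
PV of perpetuity: 19.84127 / (1+0.126)^2 = 15.64922
Total PV = 12.52585 + 15.64922 = 28.17507

€28.18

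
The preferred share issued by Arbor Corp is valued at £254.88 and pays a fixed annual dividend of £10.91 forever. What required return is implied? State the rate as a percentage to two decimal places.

P = C/r ⇒ r = C/P = £10.91/£254.88 = 0.042804

4.28%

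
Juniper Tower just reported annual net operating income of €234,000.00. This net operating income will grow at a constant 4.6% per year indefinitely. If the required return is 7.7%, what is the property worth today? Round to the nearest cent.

€7895612.90

D₁ = D₀ × (1 + g) = €234,000.00 × 1.046 = €244,764.0000
Growing perpetuity: P = D₁ / (r − g) = €244,764.0000 / (0.077 − 0.046) = €7,895,612.90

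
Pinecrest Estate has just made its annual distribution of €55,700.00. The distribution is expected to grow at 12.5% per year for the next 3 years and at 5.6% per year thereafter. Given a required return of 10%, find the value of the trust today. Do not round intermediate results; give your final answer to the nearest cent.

D_1 = 62662.50000
D_2 = 70495.31250
D_3 = 79307.22656
Terminal value at year 3: TV = D_3×(1+g_2)/(r−g_2) = 83748.43125/0.044 = 1903373.43750
P_0 = D_1/(1+r)^1 + D_2/(1+r)^2 + D_3/(1+r)^3 + TV/(1+r)^3
    = 56965.90909 + 58260.58884 + 59584.69313 + 1430032.63524 = 1604843.82631

€1604843.83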